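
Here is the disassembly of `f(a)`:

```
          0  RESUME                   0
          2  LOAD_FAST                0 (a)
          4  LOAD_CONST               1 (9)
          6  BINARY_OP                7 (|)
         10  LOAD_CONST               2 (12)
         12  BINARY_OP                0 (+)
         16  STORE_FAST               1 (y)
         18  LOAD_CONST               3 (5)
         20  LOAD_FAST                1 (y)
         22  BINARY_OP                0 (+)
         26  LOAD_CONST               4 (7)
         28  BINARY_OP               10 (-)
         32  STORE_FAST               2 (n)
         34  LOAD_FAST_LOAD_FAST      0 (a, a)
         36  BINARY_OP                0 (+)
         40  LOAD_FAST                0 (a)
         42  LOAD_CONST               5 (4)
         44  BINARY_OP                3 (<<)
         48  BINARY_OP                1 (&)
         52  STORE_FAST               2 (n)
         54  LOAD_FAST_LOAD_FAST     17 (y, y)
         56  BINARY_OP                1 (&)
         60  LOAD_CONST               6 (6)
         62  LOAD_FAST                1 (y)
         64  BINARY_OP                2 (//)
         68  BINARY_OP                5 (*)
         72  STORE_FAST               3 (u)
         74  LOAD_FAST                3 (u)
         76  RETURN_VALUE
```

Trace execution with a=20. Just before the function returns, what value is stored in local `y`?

41

LOAD_FAST a → push 20. Stack: [20]
LOAD_CONST → push 9. Stack: [20, 9]
BINARY_OP | → 20 | 9 = 29. Stack: [29]
LOAD_CONST → push 12. Stack: [29, 12]
BINARY_OP + → 29 + 12 = 41. Stack: [41]
STORE_FAST y → y=41. Stack: []
LOAD_CONST → push 5. Stack: [5]
LOAD_FAST y → push 41. Stack: [5, 41]
BINARY_OP + → 5 + 41 = 46. Stack: [46]
LOAD_CONST → push 7. Stack: [46, 7]
BINARY_OP - → 46 - 7 = 39. Stack: [39]
STORE_FAST n → n=39. Stack: []
LOAD_FAST_LOAD_FAST a,a → push 20,20. Stack: [20, 20]
BINARY_OP + → 20 + 20 = 40. Stack: [40]
LOAD_FAST a → push 20. Stack: [40, 20]
LOAD_CONST → push 4. Stack: [40, 20, 4]
BINARY_OP << → 20 << 4 = 320. Stack: [40, 320]
BINARY_OP & → 40 & 320 = 0. Stack: [0]
STORE_FAST n → n=0. Stack: []
LOAD_FAST_LOAD_FAST y,y → push 41,41. Stack: [41, 41]
BINARY_OP & → 41 & 41 = 41. Stack: [41]
LOAD_CONST → push 6. Stack: [41, 6]
LOAD_FAST y → push 41. Stack: [41, 6, 41]
BINARY_OP // → 6 // 41 = 0. Stack: [41, 0]
BINARY_OP * → 41 * 0 = 0. Stack: [0]
STORE_FAST u → u=0. Stack: []
LOAD_FAST u → push 0. Stack: [0]
RETURN_VALUE → return 0.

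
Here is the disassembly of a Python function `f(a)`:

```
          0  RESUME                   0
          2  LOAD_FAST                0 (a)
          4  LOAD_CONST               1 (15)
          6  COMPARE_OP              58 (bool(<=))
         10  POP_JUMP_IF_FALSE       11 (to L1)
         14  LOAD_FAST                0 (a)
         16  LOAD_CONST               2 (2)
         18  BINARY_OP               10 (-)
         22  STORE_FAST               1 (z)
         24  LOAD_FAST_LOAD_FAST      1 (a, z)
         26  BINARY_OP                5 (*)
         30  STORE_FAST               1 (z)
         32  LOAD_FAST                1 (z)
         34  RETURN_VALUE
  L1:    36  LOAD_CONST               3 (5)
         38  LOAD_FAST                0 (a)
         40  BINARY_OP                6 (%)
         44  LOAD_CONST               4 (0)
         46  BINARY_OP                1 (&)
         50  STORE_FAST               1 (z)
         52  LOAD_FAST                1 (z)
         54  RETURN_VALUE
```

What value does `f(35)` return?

LOAD_FAST a → push 35. Stack: [35]
LOAD_CONST → push 15. Stack: [35, 15]
COMPARE_OP bool(<=) → 35 vs 15 = False. Stack: [False]
POP_JUMP_IF_FALSE → pop False; jump. Stack: []
LOAD_CONST → push 5. Stack: [5]
LOAD_FAST a → push 35. Stack: [5, 35]
BINARY_OP % → 5 % 35 = 5. Stack: [5]
LOAD_CONST → push 0. Stack: [5, 0]
BINARY_OP & → 5 & 0 = 0. Stack: [0]
STORE_FAST z → z=0. Stack: []
LOAD_FAST z → push 0. Stack: [0]
RETURN_VALUE → return 0.

0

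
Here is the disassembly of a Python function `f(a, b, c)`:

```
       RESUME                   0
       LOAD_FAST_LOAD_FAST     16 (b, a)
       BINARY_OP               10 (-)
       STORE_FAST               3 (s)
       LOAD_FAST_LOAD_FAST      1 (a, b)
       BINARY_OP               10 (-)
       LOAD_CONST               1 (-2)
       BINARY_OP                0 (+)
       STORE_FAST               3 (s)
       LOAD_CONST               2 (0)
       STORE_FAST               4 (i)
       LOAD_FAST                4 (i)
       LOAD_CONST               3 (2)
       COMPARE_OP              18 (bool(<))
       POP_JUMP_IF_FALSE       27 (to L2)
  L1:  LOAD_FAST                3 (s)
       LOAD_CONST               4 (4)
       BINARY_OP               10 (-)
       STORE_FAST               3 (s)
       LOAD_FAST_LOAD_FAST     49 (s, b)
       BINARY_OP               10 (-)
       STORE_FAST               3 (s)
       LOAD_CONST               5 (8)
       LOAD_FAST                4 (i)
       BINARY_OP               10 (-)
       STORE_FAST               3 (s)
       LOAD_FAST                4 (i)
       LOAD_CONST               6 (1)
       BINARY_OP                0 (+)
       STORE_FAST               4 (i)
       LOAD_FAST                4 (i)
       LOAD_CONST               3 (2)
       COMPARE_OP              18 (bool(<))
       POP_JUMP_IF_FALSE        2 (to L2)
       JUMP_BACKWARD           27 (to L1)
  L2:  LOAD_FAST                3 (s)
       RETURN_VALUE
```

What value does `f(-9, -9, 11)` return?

LOAD_FAST_LOAD_FAST b,a → push -9,-9. Stack: [-9, -9]
BINARY_OP - → -9 - -9 = 0. Stack: [0]
STORE_FAST s → s=0. Stack: []
LOAD_FAST_LOAD_FAST a,b → push -9,-9. Stack: [-9, -9]
BINARY_OP - → -9 - -9 = 0. Stack: [0]
LOAD_CONST → push -2. Stack: [0, -2]
BINARY_OP + → 0 + -2 = -2. Stack: [-2]
STORE_FAST s → s=-2. Stack: []
LOAD_CONST → push 0. Stack: [0]
STORE_FAST i → i=0. Stack: []
LOAD_FAST i → push 0. Stack: [0]
LOAD_CONST → push 2. Stack: [0, 2]
COMPARE_OP bool(<) → 0 vs 2 = True. Stack: [True]
POP_JUMP_IF_FALSE → pop True; no jump. Stack: []
LOAD_FAST s → push -2. Stack: [-2]
LOAD_CONST → push 4. Stack: [-2, 4]
BINARY_OP - → -2 - 4 = -6. Stack: [-6]
STORE_FAST s → s=-6. Stack: []
LOAD_FAST_LOAD_FAST s,b → push -6,-9. Stack: [-6, -9]
BINARY_OP - → -6 - -9 = 3. Stack: [3]
STORE_FAST s → s=3. Stack: []
LOAD_CONST → push 8. Stack: [8]
LOAD_FAST i → push 0. Stack: [8, 0]
BINARY_OP - → 8 - 0 = 8. Stack: [8]
STORE_FAST s → s=8. Stack: []
LOAD_FAST i → push 0. Stack: [0]
LOAD_CONST → push 1. Stack: [0, 1]
BINARY_OP + → 0 + 1 = 1. Stack: [1]
STORE_FAST i → i=1. Stack: []
LOAD_FAST i → push 1. Stack: [1]
LOAD_CONST → push 2. Stack: [1, 2]
COMPARE_OP bool(<) → 1 vs 2 = True. Stack: [True]
POP_JUMP_IF_FALSE → pop True; no jump. Stack: []
LOAD_FAST s → push 8. Stack: [8]
LOAD_CONST → push 4. Stack: [8, 4]
BINARY_OP - → 8 - 4 = 4. Stack: [4]
STORE_FAST s → s=4. Stack: []
LOAD_FAST_LOAD_FAST s,b → push 4,-9. Stack: [4, -9]
BINARY_OP - → 4 - -9 = 13. Stack: [13]
STORE_FAST s → s=13. Stack: []
LOAD_CONST → push 8. Stack: [8]
LOAD_FAST i → push 1. Stack: [8, 1]
BINARY_OP - → 8 - 1 = 7. Stack: [7]
STORE_FAST s → s=7. Stack: []
LOAD_FAST i → push 1. Stack: [1]
LOAD_CONST → push 1. Stack: [1, 1]
BINARY_OP + → 1 + 1 = 2. Stack: [2]
STORE_FAST i → i=2. Stack: []
LOAD_FAST i → push 2. Stack: [2]
LOAD_CONST → push 2. Stack: [2, 2]
COMPARE_OP bool(<) → 2 vs 2 = False. Stack: [False]
POP_JUMP_IF_FALSE → pop False; jump. Stack: []
LOAD_FAST s → push 7. Stack: [7]
RETURN_VALUE → return 7.

7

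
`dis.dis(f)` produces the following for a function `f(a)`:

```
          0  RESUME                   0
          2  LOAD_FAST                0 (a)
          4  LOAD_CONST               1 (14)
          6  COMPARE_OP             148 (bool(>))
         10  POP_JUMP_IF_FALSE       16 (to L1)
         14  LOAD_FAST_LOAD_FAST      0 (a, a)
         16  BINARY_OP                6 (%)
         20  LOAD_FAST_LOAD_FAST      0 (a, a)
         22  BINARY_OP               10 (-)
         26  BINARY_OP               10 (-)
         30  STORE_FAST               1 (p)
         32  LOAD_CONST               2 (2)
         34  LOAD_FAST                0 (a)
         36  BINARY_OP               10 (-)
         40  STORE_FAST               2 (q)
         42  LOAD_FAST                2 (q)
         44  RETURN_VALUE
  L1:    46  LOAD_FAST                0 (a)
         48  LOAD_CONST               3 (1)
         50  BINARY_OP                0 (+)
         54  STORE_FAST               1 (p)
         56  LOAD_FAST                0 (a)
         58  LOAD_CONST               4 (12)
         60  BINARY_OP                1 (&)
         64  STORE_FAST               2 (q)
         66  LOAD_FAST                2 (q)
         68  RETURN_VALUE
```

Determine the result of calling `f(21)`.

LOAD_FAST a → push 21. Stack: [21]
LOAD_CONST → push 14. Stack: [21, 14]
COMPARE_OP bool(>) → 21 vs 14 = True. Stack: [True]
POP_JUMP_IF_FALSE → pop True; no jump. Stack: []
LOAD_FAST_LOAD_FAST a,a → push 21,21. Stack: [21, 21]
BINARY_OP % → 21 % 21 = 0. Stack: [0]
LOAD_FAST_LOAD_FAST a,a → push 21,21. Stack: [0, 21, 21]
BINARY_OP - → 21 - 21 = 0. Stack: [0, 0]
BINARY_OP - → 0 - 0 = 0. Stack: [0]
STORE_FAST p → p=0. Stack: []
LOAD_CONST → push 2. Stack: [2]
LOAD_FAST a → push 21. Stack: [2, 21]
BINARY_OP - → 2 - 21 = -19. Stack: [-19]
STORE_FAST q → q=-19. Stack: []
LOAD_FAST q → push -19. Stack: [-19]
RETURN_VALUE → return -19.

-19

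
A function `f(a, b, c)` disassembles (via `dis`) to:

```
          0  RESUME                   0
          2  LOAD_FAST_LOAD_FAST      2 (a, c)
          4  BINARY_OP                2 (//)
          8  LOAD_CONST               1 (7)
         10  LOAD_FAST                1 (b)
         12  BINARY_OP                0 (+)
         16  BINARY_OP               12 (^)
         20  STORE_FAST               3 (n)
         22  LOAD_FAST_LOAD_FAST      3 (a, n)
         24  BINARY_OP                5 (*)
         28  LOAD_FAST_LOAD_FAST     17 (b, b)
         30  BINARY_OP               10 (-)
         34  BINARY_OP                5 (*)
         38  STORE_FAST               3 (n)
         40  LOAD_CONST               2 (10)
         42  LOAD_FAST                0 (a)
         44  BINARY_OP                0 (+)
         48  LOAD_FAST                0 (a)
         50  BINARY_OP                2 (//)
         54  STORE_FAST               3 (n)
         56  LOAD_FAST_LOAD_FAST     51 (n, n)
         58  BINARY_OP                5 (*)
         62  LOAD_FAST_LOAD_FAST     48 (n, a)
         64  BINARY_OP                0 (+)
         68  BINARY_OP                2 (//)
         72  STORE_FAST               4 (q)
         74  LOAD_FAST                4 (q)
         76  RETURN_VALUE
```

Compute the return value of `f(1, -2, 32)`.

LOAD_FAST_LOAD_FAST a,c → push 1,32. Stack: [1, 32]
BINARY_OP // → 1 // 32 = 0. Stack: [0]
LOAD_CONST → push 7. Stack: [0, 7]
LOAD_FAST b → push -2. Stack: [0, 7, -2]
BINARY_OP + → 7 + -2 = 5. Stack: [0, 5]
BINARY_OP ^ → 0 ^ 5 = 5. Stack: [5]
STORE_FAST n → n=5. Stack: []
LOAD_FAST_LOAD_FAST a,n → push 1,5. Stack: [1, 5]
BINARY_OP * → 1 * 5 = 5. Stack: [5]
LOAD_FAST_LOAD_FAST b,b → push -2,-2. Stack: [5, -2, -2]
BINARY_OP - → -2 - -2 = 0. Stack: [5, 0]
BINARY_OP * → 5 * 0 = 0. Stack: [0]
STORE_FAST n → n=0. Stack: []
LOAD_CONST → push 10. Stack: [10]
LOAD_FAST a → push 1. Stack: [10, 1]
BINARY_OP + → 10 + 1 = 11. Stack: [11]
LOAD_FAST a → push 1. Stack: [11, 1]
BINARY_OP // → 11 // 1 = 11. Stack: [11]
STORE_FAST n → n=11. Stack: []
LOAD_FAST_LOAD_FAST n,n → push 11,11. Stack: [11, 11]
BINARY_OP * → 11 * 11 = 121. Stack: [121]
LOAD_FAST_LOAD_FAST n,a → push 11,1. Stack: [121, 11, 1]
BINARY_OP + → 11 + 1 = 12. Stack: [121, 12]
BINARY_OP // → 121 // 12 = 10. Stack: [10]
STORE_FAST q → q=10. Stack: []
LOAD_FAST q → push 10. Stack: [10]
RETURN_VALUE → return 10.

10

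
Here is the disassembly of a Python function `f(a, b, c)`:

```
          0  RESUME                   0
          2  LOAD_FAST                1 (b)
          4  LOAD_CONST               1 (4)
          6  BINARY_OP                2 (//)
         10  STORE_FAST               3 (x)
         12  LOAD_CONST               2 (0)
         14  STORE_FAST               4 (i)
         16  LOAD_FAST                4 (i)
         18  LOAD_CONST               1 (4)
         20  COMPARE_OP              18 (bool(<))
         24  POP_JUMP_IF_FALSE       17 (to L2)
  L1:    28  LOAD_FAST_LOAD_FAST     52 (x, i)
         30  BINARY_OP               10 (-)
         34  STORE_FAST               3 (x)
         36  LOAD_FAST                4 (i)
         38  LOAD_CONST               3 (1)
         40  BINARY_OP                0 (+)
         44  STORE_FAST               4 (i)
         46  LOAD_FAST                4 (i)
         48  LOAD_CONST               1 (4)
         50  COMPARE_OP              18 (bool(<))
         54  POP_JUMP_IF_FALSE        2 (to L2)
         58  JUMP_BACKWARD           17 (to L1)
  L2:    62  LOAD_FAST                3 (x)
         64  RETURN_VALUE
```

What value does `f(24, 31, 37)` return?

LOAD_FAST b → push 31. Stack: [31]
LOAD_CONST → push 4. Stack: [31, 4]
BINARY_OP // → 31 // 4 = 7. Stack: [7]
STORE_FAST x → x=7. Stack: []
LOAD_CONST → push 0. Stack: [0]
STORE_FAST i → i=0. Stack: []
LOAD_FAST i → push 0. Stack: [0]
LOAD_CONST → push 4. Stack: [0, 4]
COMPARE_OP bool(<) → 0 vs 4 = True. Stack: [True]
POP_JUMP_IF_FALSE → pop True; no jump. Stack: []
LOAD_FAST_LOAD_FAST x,i → push 7,0. Stack: [7, 0]
BINARY_OP - → 7 - 0 = 7. Stack: [7]
STORE_FAST x → x=7. Stack: []
LOAD_FAST i → push 0. Stack: [0]
LOAD_CONST → push 1. Stack: [0, 1]
BINARY_OP + → 0 + 1 = 1. Stack: [1]
STORE_FAST i → i=1. Stack: []
LOAD_FAST i → push 1. Stack: [1]
LOAD_CONST → push 4. Stack: [1, 4]
COMPARE_OP bool(<) → 1 vs 4 = True. Stack: [True]
POP_JUMP_IF_FALSE → pop True; no jump. Stack: []
LOAD_FAST_LOAD_FAST x,i → push 7,1. Stack: [7, 1]
BINARY_OP - → 7 - 1 = 6. Stack: [6]
STORE_FAST x → x=6. Stack: []
LOAD_FAST i → push 1. Stack: [1]
LOAD_CONST → push 1. Stack: [1, 1]
BINARY_OP + → 1 + 1 = 2. Stack: [2]
STORE_FAST i → i=2. Stack: []
LOAD_FAST i → push 2. Stack: [2]
LOAD_CONST → push 4. Stack: [2, 4]
COMPARE_OP bool(<) → 2 vs 4 = True. Stack: [True]
POP_JUMP_IF_FALSE → pop True; no jump. Stack: []
LOAD_FAST_LOAD_FAST x,i → push 6,2. Stack: [6, 2]
BINARY_OP - → 6 - 2 = 4. Stack: [4]
STORE_FAST x → x=4. Stack: []
LOAD_FAST i → push 2. Stack: [2]
LOAD_CONST → push 1. Stack: [2, 1]
BINARY_OP + → 2 + 1 = 3. Stack: [3]
STORE_FAST i → i=3. Stack: []
LOAD_FAST i → push 3. Stack: [3]
LOAD_CONST → push 4. Stack: [3, 4]
COMPARE_OP bool(<) → 3 vs 4 = True. Stack: [True]
POP_JUMP_IF_FALSE → pop True; no jump. Stack: []
LOAD_FAST_LOAD_FAST x,i → push 4,3. Stack: [4, 3]
BINARY_OP - → 4 - 3 = 1. Stack: [1]
STORE_FAST x → x=1. Stack: []
LOAD_FAST i → push 3. Stack: [3]
LOAD_CONST → push 1. Stack: [3, 1]
BINARY_OP + → 3 + 1 = 4. Stack: [4]
STORE_FAST i → i=4. Stack: []
LOAD_FAST i → push 4. Stack: [4]
LOAD_CONST → push 4. Stack: [4, 4]
COMPARE_OP bool(<) → 4 vs 4 = False. Stack: [False]
POP_JUMP_IF_FALSE → pop False; jump. Stack: []
LOAD_FAST x → push 1. Stack: [1]
RETURN_VALUE → return 1.

1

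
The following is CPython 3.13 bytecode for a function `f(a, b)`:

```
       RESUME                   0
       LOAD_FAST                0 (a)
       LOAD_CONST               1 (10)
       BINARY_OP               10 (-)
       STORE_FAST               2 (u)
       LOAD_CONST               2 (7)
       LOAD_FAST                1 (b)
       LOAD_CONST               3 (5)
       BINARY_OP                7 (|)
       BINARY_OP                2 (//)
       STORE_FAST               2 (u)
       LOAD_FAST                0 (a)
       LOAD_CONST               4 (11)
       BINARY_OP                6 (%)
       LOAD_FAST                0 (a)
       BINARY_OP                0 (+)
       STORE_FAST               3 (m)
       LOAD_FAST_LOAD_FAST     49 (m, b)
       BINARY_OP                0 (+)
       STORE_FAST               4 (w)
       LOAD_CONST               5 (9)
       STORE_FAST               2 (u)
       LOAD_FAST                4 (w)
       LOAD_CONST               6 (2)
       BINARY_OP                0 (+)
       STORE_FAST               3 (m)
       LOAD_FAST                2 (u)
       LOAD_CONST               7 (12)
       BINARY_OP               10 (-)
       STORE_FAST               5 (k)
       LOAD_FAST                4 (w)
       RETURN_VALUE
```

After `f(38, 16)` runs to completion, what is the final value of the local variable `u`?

LOAD_FAST a → push 38. Stack: [38]
LOAD_CONST → push 10. Stack: [38, 10]
BINARY_OP - → 38 - 10 = 28. Stack: [28]
STORE_FAST u → u=28. Stack: []
LOAD_CONST → push 7. Stack: [7]
LOAD_FAST b → push 16. Stack: [7, 16]
LOAD_CONST → push 5. Stack: [7, 16, 5]
BINARY_OP | → 16 | 5 = 21. Stack: [7, 21]
BINARY_OP // → 7 // 21 = 0. Stack: [0]
STORE_FAST u → u=0. Stack: []
LOAD_FAST a → push 38. Stack: [38]
LOAD_CONST → push 11. Stack: [38, 11]
BINARY_OP % → 38 % 11 = 5. Stack: [5]
LOAD_FAST a → push 38. Stack: [5, 38]
BINARY_OP + → 5 + 38 = 43. Stack: [43]
STORE_FAST m → m=43. Stack: []
LOAD_FAST_LOAD_FAST m,b → push 43,16. Stack: [43, 16]
BINARY_OP + → 43 + 16 = 59. Stack: [59]
STORE_FAST w → w=59. Stack: []
LOAD_CONST → push 9. Stack: [9]
STORE_FAST u → u=9. Stack: []
LOAD_FAST w → push 59. Stack: [59]
LOAD_CONST → push 2. Stack: [59, 2]
BINARY_OP + → 59 + 2 = 61. Stack: [61]
STORE_FAST m → m=61. Stack: []
LOAD_FAST u → push 9. Stack: [9]
LOAD_CONST → push 12. Stack: [9, 12]
BINARY_OP - → 9 - 12 = -3. Stack: [-3]
STORE_FAST k → k=-3. Stack: []
LOAD_FAST w → push 59. Stack: [59]
RETURN_VALUE → return 59.

9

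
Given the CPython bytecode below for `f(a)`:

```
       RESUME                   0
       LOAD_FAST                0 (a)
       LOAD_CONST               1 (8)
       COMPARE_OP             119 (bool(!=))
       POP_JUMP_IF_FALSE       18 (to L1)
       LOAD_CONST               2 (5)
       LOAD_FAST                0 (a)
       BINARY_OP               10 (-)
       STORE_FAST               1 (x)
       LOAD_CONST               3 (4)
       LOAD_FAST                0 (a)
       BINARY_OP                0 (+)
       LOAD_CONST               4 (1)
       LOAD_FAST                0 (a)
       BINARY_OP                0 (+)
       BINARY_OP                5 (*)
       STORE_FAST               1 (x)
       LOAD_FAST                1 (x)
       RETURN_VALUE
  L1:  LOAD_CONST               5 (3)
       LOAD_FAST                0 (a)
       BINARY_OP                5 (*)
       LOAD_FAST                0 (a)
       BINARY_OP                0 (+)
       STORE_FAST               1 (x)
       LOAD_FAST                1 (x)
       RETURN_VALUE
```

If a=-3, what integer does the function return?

LOAD_FAST a → push -3. Stack: [-3]
LOAD_CONST → push 8. Stack: [-3, 8]
COMPARE_OP bool(!=) → -3 vs 8 = True. Stack: [True]
POP_JUMP_IF_FALSE → pop True; no jump. Stack: []
LOAD_CONST → push 5. Stack: [5]
LOAD_FAST a → push -3. Stack: [5, -3]
BINARY_OP - → 5 - -3 = 8. Stack: [8]
STORE_FAST x → x=8. Stack: []
LOAD_CONST → push 4. Stack: [4]
LOAD_FAST a → push -3. Stack: [4, -3]
BINARY_OP + → 4 + -3 = 1. Stack: [1]
LOAD_CONST → push 1. Stack: [1, 1]
LOAD_FAST a → push -3. Stack: [1, 1, -3]
BINARY_OP + → 1 + -3 = -2. Stack: [1, -2]
BINARY_OP * → 1 * -2 = -2. Stack: [-2]
STORE_FAST x → x=-2. Stack: []
LOAD_FAST x → push -2. Stack: [-2]
RETURN_VALUE → return -2.

-2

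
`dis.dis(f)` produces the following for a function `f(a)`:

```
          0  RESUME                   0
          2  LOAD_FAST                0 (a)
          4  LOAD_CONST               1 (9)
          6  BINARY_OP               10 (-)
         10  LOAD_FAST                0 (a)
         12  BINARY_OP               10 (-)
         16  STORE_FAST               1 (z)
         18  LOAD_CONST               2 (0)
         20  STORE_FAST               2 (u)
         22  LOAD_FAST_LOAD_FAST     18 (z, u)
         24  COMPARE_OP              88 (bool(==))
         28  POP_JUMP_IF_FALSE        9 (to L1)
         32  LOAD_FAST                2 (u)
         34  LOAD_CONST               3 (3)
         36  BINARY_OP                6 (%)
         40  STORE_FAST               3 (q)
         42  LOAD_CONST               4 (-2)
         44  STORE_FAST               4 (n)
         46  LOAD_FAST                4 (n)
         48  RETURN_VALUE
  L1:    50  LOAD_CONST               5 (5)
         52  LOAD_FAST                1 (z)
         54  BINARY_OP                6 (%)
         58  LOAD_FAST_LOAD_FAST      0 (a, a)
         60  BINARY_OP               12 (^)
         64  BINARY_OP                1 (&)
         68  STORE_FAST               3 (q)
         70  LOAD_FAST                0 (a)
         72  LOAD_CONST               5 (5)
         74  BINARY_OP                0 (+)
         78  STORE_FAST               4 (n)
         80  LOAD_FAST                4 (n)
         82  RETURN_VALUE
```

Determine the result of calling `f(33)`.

LOAD_FAST a → push 33. Stack: [33]
LOAD_CONST → push 9. Stack: [33, 9]
BINARY_OP - → 33 - 9 = 24. Stack: [24]
LOAD_FAST a → push 33. Stack: [24, 33]
BINARY_OP - → 24 - 33 = -9. Stack: [-9]
STORE_FAST z → z=-9. Stack: []
LOAD_CONST → push 0. Stack: [0]
STORE_FAST u → u=0. Stack: []
LOAD_FAST_LOAD_FAST z,u → push -9,0. Stack: [-9, 0]
COMPARE_OP bool(==) → -9 vs 0 = False. Stack: [False]
POP_JUMP_IF_FALSE → pop False; jump. Stack: []
LOAD_CONST → push 5. Stack: [5]
LOAD_FAST z → push -9. Stack: [5, -9]
BINARY_OP % → 5 % -9 = -4. Stack: [-4]
LOAD_FAST_LOAD_FAST a,a → push 33,33. Stack: [-4, 33, 33]
BINARY_OP ^ → 33 ^ 33 = 0. Stack: [-4, 0]
BINARY_OP & → -4 & 0 = 0. Stack: [0]
STORE_FAST q → q=0. Stack: []
LOAD_FAST a → push 33. Stack: [33]
LOAD_CONST → push 5. Stack: [33, 5]
BINARY_OP + → 33 + 5 = 38. Stack: [38]
STORE_FAST n → n=38. Stack: []
LOAD_FAST n → push 38. Stack: [38]
RETURN_VALUE → return 38.

38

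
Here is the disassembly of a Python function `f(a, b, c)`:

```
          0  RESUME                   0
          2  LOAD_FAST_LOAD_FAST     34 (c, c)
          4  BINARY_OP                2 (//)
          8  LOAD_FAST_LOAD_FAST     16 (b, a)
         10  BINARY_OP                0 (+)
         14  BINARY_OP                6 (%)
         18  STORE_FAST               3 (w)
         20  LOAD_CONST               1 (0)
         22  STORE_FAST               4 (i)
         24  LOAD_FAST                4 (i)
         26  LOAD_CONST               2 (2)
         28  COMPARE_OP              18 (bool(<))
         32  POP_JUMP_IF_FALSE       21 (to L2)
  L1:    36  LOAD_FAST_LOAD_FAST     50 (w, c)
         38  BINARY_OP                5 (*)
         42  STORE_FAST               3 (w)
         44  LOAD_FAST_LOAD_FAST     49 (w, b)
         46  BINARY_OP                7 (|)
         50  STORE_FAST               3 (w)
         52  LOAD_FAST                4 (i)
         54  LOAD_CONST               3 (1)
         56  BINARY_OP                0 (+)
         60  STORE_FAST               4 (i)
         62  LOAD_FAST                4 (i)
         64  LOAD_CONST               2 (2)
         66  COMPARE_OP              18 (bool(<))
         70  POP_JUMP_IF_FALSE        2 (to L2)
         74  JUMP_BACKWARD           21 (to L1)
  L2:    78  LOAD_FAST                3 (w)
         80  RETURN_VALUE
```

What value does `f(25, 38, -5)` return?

39

LOAD_FAST_LOAD_FAST c,c → push -5,-5. Stack: [-5, -5]
BINARY_OP // → -5 // -5 = 1. Stack: [1]
LOAD_FAST_LOAD_FAST b,a → push 38,25. Stack: [1, 38, 25]
BINARY_OP + → 38 + 25 = 63. Stack: [1, 63]
BINARY_OP % → 1 % 63 = 1. Stack: [1]
STORE_FAST w → w=1. Stack: []
LOAD_CONST → push 0. Stack: [0]
STORE_FAST i → i=0. Stack: []
LOAD_FAST i → push 0. Stack: [0]
LOAD_CONST → push 2. Stack: [0, 2]
COMPARE_OP bool(<) → 0 vs 2 = True. Stack: [True]
POP_JUMP_IF_FALSE → pop True; no jump. Stack: []
LOAD_FAST_LOAD_FAST w,c → push 1,-5. Stack: [1, -5]
BINARY_OP * → 1 * -5 = -5. Stack: [-5]
STORE_FAST w → w=-5. Stack: []
LOAD_FAST_LOAD_FAST w,b → push -5,38. Stack: [-5, 38]
BINARY_OP | → -5 | 38 = -1. Stack: [-1]
STORE_FAST w → w=-1. Stack: []
LOAD_FAST i → push 0. Stack: [0]
LOAD_CONST → push 1. Stack: [0, 1]
BINARY_OP + → 0 + 1 = 1. Stack: [1]
STORE_FAST i → i=1. Stack: []
LOAD_FAST i → push 1. Stack: [1]
LOAD_CONST → push 2. Stack: [1, 2]
COMPARE_OP bool(<) → 1 vs 2 = True. Stack: [True]
POP_JUMP_IF_FALSE → pop True; no jump. Stack: []
LOAD_FAST_LOAD_FAST w,c → push -1,-5. Stack: [-1, -5]
BINARY_OP * → -1 * -5 = 5. Stack: [5]
STORE_FAST w → w=5. Stack: []
LOAD_FAST_LOAD_FAST w,b → push 5,38. Stack: [5, 38]
BINARY_OP | → 5 | 38 = 39. Stack: [39]
STORE_FAST w → w=39. Stack: []
LOAD_FAST i → push 1. Stack: [1]
LOAD_CONST → push 1. Stack: [1, 1]
BINARY_OP + → 1 + 1 = 2. Stack: [2]
STORE_FAST i → i=2. Stack: []
LOAD_FAST i → push 2. Stack: [2]
LOAD_CONST → push 2. Stack: [2, 2]
COMPARE_OP bool(<) → 2 vs 2 = False. Stack: [False]
POP_JUMP_IF_FALSE → pop False; jump. Stack: []
LOAD_FAST w → push 39. Stack: [39]
RETURN_VALUE → return 39.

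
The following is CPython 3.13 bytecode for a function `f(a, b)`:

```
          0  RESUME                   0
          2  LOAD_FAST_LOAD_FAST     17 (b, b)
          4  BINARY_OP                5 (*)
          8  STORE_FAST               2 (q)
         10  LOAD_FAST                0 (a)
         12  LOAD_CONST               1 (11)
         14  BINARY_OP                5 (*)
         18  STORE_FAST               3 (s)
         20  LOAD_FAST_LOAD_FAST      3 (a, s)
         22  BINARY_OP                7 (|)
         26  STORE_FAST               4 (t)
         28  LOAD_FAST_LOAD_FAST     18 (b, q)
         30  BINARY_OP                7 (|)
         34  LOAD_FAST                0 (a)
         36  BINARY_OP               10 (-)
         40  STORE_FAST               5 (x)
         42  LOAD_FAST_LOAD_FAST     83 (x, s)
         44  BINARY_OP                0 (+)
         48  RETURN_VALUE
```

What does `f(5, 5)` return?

LOAD_FAST_LOAD_FAST b,b → push 5,5. Stack: [5, 5]
BINARY_OP * → 5 * 5 = 25. Stack: [25]
STORE_FAST q → q=25. Stack: []
LOAD_FAST a → push 5. Stack: [5]
LOAD_CONST → push 11. Stack: [5, 11]
BINARY_OP * → 5 * 11 = 55. Stack: [55]
STORE_FAST s → s=55. Stack: []
LOAD_FAST_LOAD_FAST a,s → push 5,55. Stack: [5, 55]
BINARY_OP | → 5 | 55 = 55. Stack: [55]
STORE_FAST t → t=55. Stack: []
LOAD_FAST_LOAD_FAST b,q → push 5,25. Stack: [5, 25]
BINARY_OP | → 5 | 25 = 29. Stack: [29]
LOAD_FAST a → push 5. Stack: [29, 5]
BINARY_OP - → 29 - 5 = 24. Stack: [24]
STORE_FAST x → x=24. Stack: []
LOAD_FAST_LOAD_FAST x,s → push 24,55. Stack: [24, 55]
BINARY_OP + → 24 + 55 = 79. Stack: [79]
RETURN_VALUE → return 79.

79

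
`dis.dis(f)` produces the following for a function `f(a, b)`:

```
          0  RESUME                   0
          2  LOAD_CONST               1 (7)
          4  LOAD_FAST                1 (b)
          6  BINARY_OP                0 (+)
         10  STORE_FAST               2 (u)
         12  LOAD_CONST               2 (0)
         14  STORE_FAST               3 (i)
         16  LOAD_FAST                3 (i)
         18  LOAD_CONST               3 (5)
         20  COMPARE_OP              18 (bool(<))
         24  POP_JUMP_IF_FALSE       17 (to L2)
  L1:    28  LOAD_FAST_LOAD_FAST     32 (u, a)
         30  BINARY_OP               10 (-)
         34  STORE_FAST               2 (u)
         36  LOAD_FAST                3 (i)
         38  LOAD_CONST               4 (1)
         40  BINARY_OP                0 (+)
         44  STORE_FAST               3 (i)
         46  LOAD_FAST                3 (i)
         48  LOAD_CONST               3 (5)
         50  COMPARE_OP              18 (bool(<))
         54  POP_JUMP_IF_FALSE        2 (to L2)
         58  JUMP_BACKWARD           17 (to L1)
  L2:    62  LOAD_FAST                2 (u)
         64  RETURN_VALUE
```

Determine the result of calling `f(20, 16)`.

-77

LOAD_CONST → push 7
LOAD_FAST b → push 16
BINARY_OP + → 7 + 16 = 23
STORE_FAST u → u=23
LOAD_CONST → push 0
STORE_FAST i → i=0
LOAD_FAST i → push 0
LOAD_CONST → push 5
COMPARE_OP bool(<) → 0 vs 5 = True
POP_JUMP_IF_FALSE → pop True; no jump
LOAD_FAST_LOAD_FAST u,a → push 23,20
BINARY_OP - → 23 - 20 = 3
STORE_FAST u → u=3
LOAD_FAST i → push 0
LOAD_CONST → push 1
BINARY_OP + → 0 + 1 = 1
STORE_FAST i → i=1
LOAD_FAST i → push 1
LOAD_CONST → push 5
COMPARE_OP bool(<) → 1 vs 5 = True
POP_JUMP_IF_FALSE → pop True; no jump
LOAD_FAST_LOAD_FAST u,a → push 3,20
BINARY_OP - → 3 - 20 = -17
STORE_FAST u → u=-17
LOAD_FAST i → push 1
LOAD_CONST → push 1
BINARY_OP + → 1 + 1 = 2
STORE_FAST i → i=2
LOAD_FAST i → push 2
LOAD_CONST → push 5
COMPARE_OP bool(<) → 2 vs 5 = True
POP_JUMP_IF_FALSE → pop True; no jump
LOAD_FAST_LOAD_FAST u,a → push -17,20
BINARY_OP - → -17 - 20 = -37
STORE_FAST u → u=-37
LOAD_FAST i → push 2
LOAD_CONST → push 1
BINARY_OP + → 2 + 1 = 3
STORE_FAST i → i=3
LOAD_FAST i → push 3
LOAD_CONST → push 5
COMPARE_OP bool(<) → 3 vs 5 = True
POP_JUMP_IF_FALSE → pop True; no jump
LOAD_FAST_LOAD_FAST u,a → push -37,20
BINARY_OP - → -37 - 20 = -57
STORE_FAST u → u=-57
LOAD_FAST i → push 3
LOAD_CONST → push 1
BINARY_OP + → 3 + 1 = 4
STORE_FAST i → i=4
LOAD_FAST i → push 4
LOAD_CONST → push 5
COMPARE_OP bool(<) → 4 vs 5 = True
POP_JUMP_IF_FALSE → pop True; no jump
LOAD_FAST_LOAD_FAST u,a → push -57,20
BINARY_OP - → -57 - 20 = -77
STORE_FAST u → u=-77
LOAD_FAST i → push 4
LOAD_CONST → push 1
BINARY_OP + → 4 + 1 = 5
STORE_FAST i → i=5
LOAD_FAST i → push 5
LOAD_CONST → push 5
COMPARE_OP bool(<) → 5 vs 5 = False
POP_JUMP_IF_FALSE → pop False; jump
LOAD_FAST u → push -77
RETURN_VALUE → return -77.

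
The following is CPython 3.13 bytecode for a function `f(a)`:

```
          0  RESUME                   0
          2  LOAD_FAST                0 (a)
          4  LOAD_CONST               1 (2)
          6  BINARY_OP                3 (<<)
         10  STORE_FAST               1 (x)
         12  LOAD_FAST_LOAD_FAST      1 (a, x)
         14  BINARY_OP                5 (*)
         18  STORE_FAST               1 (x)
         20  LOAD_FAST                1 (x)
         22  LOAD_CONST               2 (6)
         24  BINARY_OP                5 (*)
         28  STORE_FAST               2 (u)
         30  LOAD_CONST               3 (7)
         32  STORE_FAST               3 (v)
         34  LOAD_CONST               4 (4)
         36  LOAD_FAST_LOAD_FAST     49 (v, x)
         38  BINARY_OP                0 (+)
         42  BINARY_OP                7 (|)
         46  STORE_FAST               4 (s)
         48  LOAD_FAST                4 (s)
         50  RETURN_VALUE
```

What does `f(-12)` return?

583

LOAD_FAST a → push -12. Stack: [-12]
LOAD_CONST → push 2. Stack: [-12, 2]
BINARY_OP << → -12 << 2 = -48. Stack: [-48]
STORE_FAST x → x=-48. Stack: []
LOAD_FAST_LOAD_FAST a,x → push -12,-48. Stack: [-12, -48]
BINARY_OP * → -12 * -48 = 576. Stack: [576]
STORE_FAST x → x=576. Stack: []
LOAD_FAST x → push 576. Stack: [576]
LOAD_CONST → push 6. Stack: [576, 6]
BINARY_OP * → 576 * 6 = 3456. Stack: [3456]
STORE_FAST u → u=3456. Stack: []
LOAD_CONST → push 7. Stack: [7]
STORE_FAST v → v=7. Stack: []
LOAD_CONST → push 4. Stack: [4]
LOAD_FAST_LOAD_FAST v,x → push 7,576. Stack: [4, 7, 576]
BINARY_OP + → 7 + 576 = 583. Stack: [4, 583]
BINARY_OP | → 4 | 583 = 583. Stack: [583]
STORE_FAST s → s=583. Stack: []
LOAD_FAST s → push 583. Stack: [583]
RETURN_VALUE → return 583.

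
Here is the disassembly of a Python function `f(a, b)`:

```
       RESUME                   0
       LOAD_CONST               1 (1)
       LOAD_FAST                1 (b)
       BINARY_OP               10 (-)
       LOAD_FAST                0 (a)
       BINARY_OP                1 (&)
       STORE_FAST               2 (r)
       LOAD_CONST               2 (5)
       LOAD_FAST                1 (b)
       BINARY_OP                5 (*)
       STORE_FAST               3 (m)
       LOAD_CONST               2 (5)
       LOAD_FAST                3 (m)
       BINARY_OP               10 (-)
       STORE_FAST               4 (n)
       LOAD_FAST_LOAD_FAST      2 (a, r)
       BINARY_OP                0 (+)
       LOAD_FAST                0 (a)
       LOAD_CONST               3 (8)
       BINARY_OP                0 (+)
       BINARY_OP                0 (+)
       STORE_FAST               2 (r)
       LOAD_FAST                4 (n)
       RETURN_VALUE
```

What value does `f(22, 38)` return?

-185

LOAD_CONST → push 1. Stack: [1]
LOAD_FAST b → push 38. Stack: [1, 38]
BINARY_OP - → 1 - 38 = -37. Stack: [-37]
LOAD_FAST a → push 22. Stack: [-37, 22]
BINARY_OP & → -37 & 22 = 18. Stack: [18]
STORE_FAST r → r=18. Stack: []
LOAD_CONST → push 5. Stack: [5]
LOAD_FAST b → push 38. Stack: [5, 38]
BINARY_OP * → 5 * 38 = 190. Stack: [190]
STORE_FAST m → m=190. Stack: []
LOAD_CONST → push 5. Stack: [5]
LOAD_FAST m → push 190. Stack: [5, 190]
BINARY_OP - → 5 - 190 = -185. Stack: [-185]
STORE_FAST n → n=-185. Stack: []
LOAD_FAST_LOAD_FAST a,r → push 22,18. Stack: [22, 18]
BINARY_OP + → 22 + 18 = 40. Stack: [40]
LOAD_FAST a → push 22. Stack: [40, 22]
LOAD_CONST → push 8. Stack: [40, 22, 8]
BINARY_OP + → 22 + 8 = 30. Stack: [40, 30]
BINARY_OP + → 40 + 30 = 70. Stack: [70]
STORE_FAST r → r=70. Stack: []
LOAD_FAST n → push -185. Stack: [-185]
RETURN_VALUE → return -185.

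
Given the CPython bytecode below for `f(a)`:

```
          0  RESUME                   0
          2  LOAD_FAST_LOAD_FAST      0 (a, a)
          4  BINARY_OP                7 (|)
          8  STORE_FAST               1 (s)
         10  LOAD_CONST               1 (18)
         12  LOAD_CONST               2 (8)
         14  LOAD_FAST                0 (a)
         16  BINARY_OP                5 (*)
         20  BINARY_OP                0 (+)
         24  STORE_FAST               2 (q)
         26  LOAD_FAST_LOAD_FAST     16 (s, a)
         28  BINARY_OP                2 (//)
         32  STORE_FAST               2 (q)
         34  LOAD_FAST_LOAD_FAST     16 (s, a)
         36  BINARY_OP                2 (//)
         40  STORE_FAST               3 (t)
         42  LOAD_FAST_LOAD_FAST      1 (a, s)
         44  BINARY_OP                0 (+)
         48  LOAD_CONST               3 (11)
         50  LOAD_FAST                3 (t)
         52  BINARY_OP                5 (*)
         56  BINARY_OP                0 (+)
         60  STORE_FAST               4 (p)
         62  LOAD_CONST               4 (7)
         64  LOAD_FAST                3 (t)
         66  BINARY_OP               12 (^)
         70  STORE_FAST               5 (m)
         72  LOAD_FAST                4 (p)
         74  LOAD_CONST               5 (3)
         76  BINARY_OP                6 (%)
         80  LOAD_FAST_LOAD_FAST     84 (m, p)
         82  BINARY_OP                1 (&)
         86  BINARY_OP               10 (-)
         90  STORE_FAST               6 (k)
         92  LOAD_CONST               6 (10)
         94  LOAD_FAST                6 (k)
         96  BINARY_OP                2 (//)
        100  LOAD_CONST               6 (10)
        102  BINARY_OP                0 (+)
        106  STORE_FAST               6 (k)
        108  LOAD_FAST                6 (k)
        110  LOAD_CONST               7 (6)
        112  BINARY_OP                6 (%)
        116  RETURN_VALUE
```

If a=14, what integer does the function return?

2

LOAD_FAST_LOAD_FAST a,a → push 14,14. Stack: [14, 14]
BINARY_OP | → 14 | 14 = 14. Stack: [14]
STORE_FAST s → s=14. Stack: []
LOAD_CONST → push 18. Stack: [18]
LOAD_CONST → push 8. Stack: [18, 8]
LOAD_FAST a → push 14. Stack: [18, 8, 14]
BINARY_OP * → 8 * 14 = 112. Stack: [18, 112]
BINARY_OP + → 18 + 112 = 130. Stack: [130]
STORE_FAST q → q=130. Stack: []
LOAD_FAST_LOAD_FAST s,a → push 14,14. Stack: [14, 14]
BINARY_OP // → 14 // 14 = 1. Stack: [1]
STORE_FAST q → q=1. Stack: []
LOAD_FAST_LOAD_FAST s,a → push 14,14. Stack: [14, 14]
BINARY_OP // → 14 // 14 = 1. Stack: [1]
STORE_FAST t → t=1. Stack: []
LOAD_FAST_LOAD_FAST a,s → push 14,14. Stack: [14, 14]
BINARY_OP + → 14 + 14 = 28. Stack: [28]
LOAD_CONST → push 11. Stack: [28, 11]
LOAD_FAST t → push 1. Stack: [28, 11, 1]
BINARY_OP * → 11 * 1 = 11. Stack: [28, 11]
BINARY_OP + → 28 + 11 = 39. Stack: [39]
STORE_FAST p → p=39. Stack: []
LOAD_CONST → push 7. Stack: [7]
LOAD_FAST t → push 1. Stack: [7, 1]
BINARY_OP ^ → 7 ^ 1 = 6. Stack: [6]
STORE_FAST m → m=6. Stack: []
LOAD_FAST p → push 39. Stack: [39]
LOAD_CONST → push 3. Stack: [39, 3]
BINARY_OP % → 39 % 3 = 0. Stack: [0]
LOAD_FAST_LOAD_FAST m,p → push 6,39. Stack: [0, 6, 39]
BINARY_OP & → 6 & 39 = 6. Stack: [0, 6]
BINARY_OP - → 0 - 6 = -6. Stack: [-6]
STORE_FAST k → k=-6. Stack: []
LOAD_CONST → push 10. Stack: [10]
LOAD_FAST k → push -6. Stack: [10, -6]
BINARY_OP // → 10 // -6 = -2. Stack: [-2]
LOAD_CONST → push 10. Stack: [-2, 10]
BINARY_OP + → -2 + 10 = 8. Stack: [8]
STORE_FAST k → k=8. Stack: []
LOAD_FAST k → push 8. Stack: [8]
LOAD_CONST → push 6. Stack: [8, 6]
BINARY_OP % → 8 % 6 = 2. Stack: [2]
RETURN_VALUE → return 2.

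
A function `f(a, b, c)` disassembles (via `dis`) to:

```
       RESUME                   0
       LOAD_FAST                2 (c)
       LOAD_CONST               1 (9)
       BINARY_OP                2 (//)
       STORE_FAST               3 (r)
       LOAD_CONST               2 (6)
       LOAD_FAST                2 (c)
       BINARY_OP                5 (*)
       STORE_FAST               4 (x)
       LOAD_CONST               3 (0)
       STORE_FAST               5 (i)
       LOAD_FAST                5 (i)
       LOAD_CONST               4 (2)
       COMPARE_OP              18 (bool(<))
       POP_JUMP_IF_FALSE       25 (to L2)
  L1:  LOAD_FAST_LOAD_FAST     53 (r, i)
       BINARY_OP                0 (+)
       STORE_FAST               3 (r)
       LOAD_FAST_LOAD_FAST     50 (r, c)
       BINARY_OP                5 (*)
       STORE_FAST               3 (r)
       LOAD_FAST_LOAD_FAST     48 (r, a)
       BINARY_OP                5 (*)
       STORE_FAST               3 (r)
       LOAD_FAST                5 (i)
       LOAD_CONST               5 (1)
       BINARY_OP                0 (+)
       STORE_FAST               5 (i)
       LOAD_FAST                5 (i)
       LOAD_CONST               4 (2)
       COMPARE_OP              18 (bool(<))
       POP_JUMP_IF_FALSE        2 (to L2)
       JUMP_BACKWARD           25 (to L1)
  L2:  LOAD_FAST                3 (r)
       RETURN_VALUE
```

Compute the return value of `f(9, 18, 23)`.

85905

LOAD_FAST c → push 23. Stack: [23]
LOAD_CONST → push 9. Stack: [23, 9]
BINARY_OP // → 23 // 9 = 2. Stack: [2]
STORE_FAST r → r=2. Stack: []
LOAD_CONST → push 6. Stack: [6]
LOAD_FAST c → push 23. Stack: [6, 23]
BINARY_OP * → 6 * 23 = 138. Stack: [138]
STORE_FAST x → x=138. Stack: []
LOAD_CONST → push 0. Stack: [0]
STORE_FAST i → i=0. Stack: []
LOAD_FAST i → push 0. Stack: [0]
LOAD_CONST → push 2. Stack: [0, 2]
COMPARE_OP bool(<) → 0 vs 2 = True. Stack: [True]
POP_JUMP_IF_FALSE → pop True; no jump. Stack: []
LOAD_FAST_LOAD_FAST r,i → push 2,0. Stack: [2, 0]
BINARY_OP + → 2 + 0 = 2. Stack: [2]
STORE_FAST r → r=2. Stack: []
LOAD_FAST_LOAD_FAST r,c → push 2,23. Stack: [2, 23]
BINARY_OP * → 2 * 23 = 46. Stack: [46]
STORE_FAST r → r=46. Stack: []
LOAD_FAST_LOAD_FAST r,a → push 46,9. Stack: [46, 9]
BINARY_OP * → 46 * 9 = 414. Stack: [414]
STORE_FAST r → r=414. Stack: []
LOAD_FAST i → push 0. Stack: [0]
LOAD_CONST → push 1. Stack: [0, 1]
BINARY_OP + → 0 + 1 = 1. Stack: [1]
STORE_FAST i → i=1. Stack: []
LOAD_FAST i → push 1. Stack: [1]
LOAD_CONST → push 2. Stack: [1, 2]
COMPARE_OP bool(<) → 1 vs 2 = True. Stack: [True]
POP_JUMP_IF_FALSE → pop True; no jump. Stack: []
LOAD_FAST_LOAD_FAST r,i → push 414,1. Stack: [414, 1]
BINARY_OP + → 414 + 1 = 415. Stack: [415]
STORE_FAST r → r=415. Stack: []
LOAD_FAST_LOAD_FAST r,c → push 415,23. Stack: [415, 23]
BINARY_OP * → 415 * 23 = 9545. Stack: [9545]
STORE_FAST r → r=9545. Stack: []
LOAD_FAST_LOAD_FAST r,a → push 9545,9. Stack: [9545, 9]
BINARY_OP * → 9545 * 9 = 85905. Stack: [85905]
STORE_FAST r → r=85905. Stack: []
LOAD_FAST i → push 1. Stack: [1]
LOAD_CONST → push 1. Stack: [1, 1]
BINARY_OP + → 1 + 1 = 2. Stack: [2]
STORE_FAST i → i=2. Stack: []
LOAD_FAST i → push 2. Stack: [2]
LOAD_CONST → push 2. Stack: [2, 2]
COMPARE_OP bool(<) → 2 vs 2 = False. Stack: [False]
POP_JUMP_IF_FALSE → pop False; jump. Stack: []
LOAD_FAST r → push 85905. Stack: [85905]
RETURN_VALUE → return 85905.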